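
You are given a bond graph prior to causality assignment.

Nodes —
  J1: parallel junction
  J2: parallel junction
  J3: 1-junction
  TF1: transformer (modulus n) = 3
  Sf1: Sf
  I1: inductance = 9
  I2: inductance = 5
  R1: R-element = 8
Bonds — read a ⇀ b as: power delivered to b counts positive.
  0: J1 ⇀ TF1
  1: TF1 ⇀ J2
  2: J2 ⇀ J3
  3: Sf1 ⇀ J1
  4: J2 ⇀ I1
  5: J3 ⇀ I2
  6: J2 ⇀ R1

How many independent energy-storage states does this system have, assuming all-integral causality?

2  (I1, I2 all integral)

bond 3 stroke at Sf1  (source Sf1 imposes f)
bond 0 stroke at J1  (closing 0-jn rule on J1)
bond 1 stroke at TF1  (TF1 one-in-one-out from 0)
bond 4 stroke at I1  (I1: I, integral causality)
bond 5 stroke at I2  (I2 outputs flow p/I2)
bond 2 stroke at J3  (common-f at J3 fixed by 5)
bond 6 stroke at J2  (J2 needs exactly one e-in)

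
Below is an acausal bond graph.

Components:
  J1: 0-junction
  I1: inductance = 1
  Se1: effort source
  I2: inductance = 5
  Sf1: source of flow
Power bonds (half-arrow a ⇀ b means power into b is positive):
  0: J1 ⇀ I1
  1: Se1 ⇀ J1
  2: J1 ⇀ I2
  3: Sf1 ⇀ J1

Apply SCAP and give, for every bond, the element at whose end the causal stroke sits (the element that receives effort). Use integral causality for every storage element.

#1 →J1  (source Se1 imposes e)
#3 →Sf1  (source Sf1 imposes f)
#0 →I1  (J1 effort already set via bond 1)
#2 →I2  (J1: bond 1 brought effort, rest push out)

bond 0 |I1
bond 1 |J1
bond 2 |I2
bond 3 |Sf1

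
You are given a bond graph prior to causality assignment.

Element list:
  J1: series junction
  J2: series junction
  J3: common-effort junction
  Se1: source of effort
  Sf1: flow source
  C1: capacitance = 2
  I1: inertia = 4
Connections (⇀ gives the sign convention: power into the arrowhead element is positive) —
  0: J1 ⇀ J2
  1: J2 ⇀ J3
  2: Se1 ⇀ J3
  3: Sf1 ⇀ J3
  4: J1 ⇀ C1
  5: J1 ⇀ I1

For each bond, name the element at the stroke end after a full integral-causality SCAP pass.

β2 →J3  (Se1 (Se) sets effort on bond)
β3 →Sf1  (Sf1 fixes flow; stroke at Sf1)
β1 →J2  (J3 effort already set via bond 2)
β0 →J1  (J2 needs exactly one f-in)
β4 →J1  (C1 outputs effort q/C1)
β5 →I1  (J1: last free bond brings flow in)

#0 |J1
#1 |J2
#2 |J3
#3 |Sf1
#4 |J1
#5 |I1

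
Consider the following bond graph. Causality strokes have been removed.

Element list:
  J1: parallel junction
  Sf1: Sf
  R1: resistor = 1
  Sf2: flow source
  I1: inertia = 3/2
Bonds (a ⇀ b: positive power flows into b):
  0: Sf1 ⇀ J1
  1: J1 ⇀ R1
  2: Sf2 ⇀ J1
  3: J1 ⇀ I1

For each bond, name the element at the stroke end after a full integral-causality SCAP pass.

β0 stroke at Sf1  (Sf1 (Sf) sets flow on bond)
β2 stroke at Sf2  (Sf2: flow source, stroke at near end)
β3 stroke at I1  (I1: I, integral causality)
β1 stroke at J1  (J1 needs exactly one e-in)

#0 →Sf1
#1 →J1
#2 →Sf2
#3 →I1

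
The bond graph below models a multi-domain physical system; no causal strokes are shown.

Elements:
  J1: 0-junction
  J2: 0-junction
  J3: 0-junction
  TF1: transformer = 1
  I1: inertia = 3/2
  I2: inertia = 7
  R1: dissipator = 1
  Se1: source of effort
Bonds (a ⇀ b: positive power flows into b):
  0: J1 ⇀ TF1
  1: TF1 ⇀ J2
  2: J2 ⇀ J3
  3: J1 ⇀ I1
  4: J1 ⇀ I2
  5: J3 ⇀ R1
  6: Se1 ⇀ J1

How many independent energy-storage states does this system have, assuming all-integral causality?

2  (I1, I2 all integral)

β6 stroke at J1  (Se1 (Se) sets effort on bond)
β0 stroke at TF1  (common-e at J1 fixed by 6)
β3 stroke at I1  (0-jn J1 has e-setter on 6)
β4 stroke at I2  (common-e at J1 fixed by 6)
β1 stroke at J2  (TF TF1: opposite of bond 0)
β2 stroke at J3  (common-e at J2 fixed by 1)
β5 stroke at R1  (J3 effort already set via bond 2)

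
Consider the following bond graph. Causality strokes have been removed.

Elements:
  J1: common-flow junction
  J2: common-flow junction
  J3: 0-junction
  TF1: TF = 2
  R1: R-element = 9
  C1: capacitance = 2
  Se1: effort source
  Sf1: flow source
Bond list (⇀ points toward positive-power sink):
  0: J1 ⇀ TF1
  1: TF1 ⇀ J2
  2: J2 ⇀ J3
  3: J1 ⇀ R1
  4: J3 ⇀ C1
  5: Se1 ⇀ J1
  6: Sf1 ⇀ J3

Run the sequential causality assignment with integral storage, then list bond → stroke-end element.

β5 →J1  (Se1 (Se) sets effort on bond)
β6 →Sf1  (Sf1 fixes flow; stroke at Sf1)
β4 →J3  (C1 integral (e out))
β2 →J2  (J3: bond 4 brought effort, rest push out)
β1 →TF1  (J2 needs exactly one f-in)
β0 →J1  (TF1: transformer flips bond 1)
β3 →R1  (J1: last free bond brings flow in)

b0 stroke→J1
b1 stroke→TF1
b2 stroke→J2
b3 stroke→R1
b4 stroke→J3
b5 stroke→J1
b6 stroke→Sf1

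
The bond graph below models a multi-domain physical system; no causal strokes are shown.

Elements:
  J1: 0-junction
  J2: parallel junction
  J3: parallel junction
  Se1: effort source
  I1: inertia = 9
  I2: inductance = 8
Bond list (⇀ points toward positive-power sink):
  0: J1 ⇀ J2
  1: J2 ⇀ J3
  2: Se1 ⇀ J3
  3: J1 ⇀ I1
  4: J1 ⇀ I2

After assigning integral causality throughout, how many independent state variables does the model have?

2  (I1, I2 all integral)

#2 stroke at J3  (source Se1 imposes e)
#1 stroke at J2  (0-jn J3 has e-setter on 2)
#0 stroke at J1  (J2 effort already set via bond 1)
#3 stroke at I1  (J1: bond 0 brought effort, rest push out)
#4 stroke at I2  (common-e at J1 fixed by 0)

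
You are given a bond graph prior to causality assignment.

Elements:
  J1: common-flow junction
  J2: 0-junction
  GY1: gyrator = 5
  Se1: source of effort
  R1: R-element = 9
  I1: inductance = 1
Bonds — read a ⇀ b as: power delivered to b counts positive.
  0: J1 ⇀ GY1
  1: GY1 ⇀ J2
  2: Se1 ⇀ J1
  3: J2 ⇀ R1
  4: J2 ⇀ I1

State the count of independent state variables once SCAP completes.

1  (I1 all integral)

bond 2 stroke→J1  (Se1: effort source, stroke at far end)
bond 0 stroke→GY1  (J1 needs exactly one f-in)
bond 1 stroke→GY1  (through GY1, causality inverts; strokes same side of GY1)
bond 4 stroke→I1  (prefer integral on I1)
bond 3 stroke→J2  (J2 needs exactly one e-in)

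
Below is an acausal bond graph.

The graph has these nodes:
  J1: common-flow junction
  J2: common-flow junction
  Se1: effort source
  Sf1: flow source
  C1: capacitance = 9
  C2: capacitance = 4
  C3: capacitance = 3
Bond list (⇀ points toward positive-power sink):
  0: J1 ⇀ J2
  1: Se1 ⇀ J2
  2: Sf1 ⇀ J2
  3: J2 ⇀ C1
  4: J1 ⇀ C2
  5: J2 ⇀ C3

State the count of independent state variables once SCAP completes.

b1 →J2  (Se1 (Se) sets effort on bond)
b2 →Sf1  (Sf1: flow source, stroke at near end)
b0 →J2  (J2: bond 2 brought flow, rest push out)
b3 →J2  (common-f at J2 fixed by 2)
b5 →J2  (common-f at J2 fixed by 2)
b4 →J1  (J1: bond 0 brought flow, rest push out)

3  (C1, C2, C3 all integral)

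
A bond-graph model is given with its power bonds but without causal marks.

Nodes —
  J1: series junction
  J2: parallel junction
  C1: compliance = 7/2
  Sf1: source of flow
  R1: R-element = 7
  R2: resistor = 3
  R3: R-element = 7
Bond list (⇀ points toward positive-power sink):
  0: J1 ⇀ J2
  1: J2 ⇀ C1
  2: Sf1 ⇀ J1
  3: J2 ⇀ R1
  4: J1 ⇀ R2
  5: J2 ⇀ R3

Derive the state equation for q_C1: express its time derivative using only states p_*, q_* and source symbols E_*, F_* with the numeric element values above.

dq_C1/dt = F_Sf1 - 4*q_C1/49

bond 2 →Sf1  (Sf1 (Sf) sets flow on bond)
bond 0 →J1  (J1: bond 2 brought flow, rest push out)
bond 4 →J1  (J1: bond 2 brought flow, rest push out)
bond 1 →J2  (C1 integral (e out))
bond 3 →R1  (J2 effort already set via bond 1)
bond 5 →R3  (J2 effort already set via bond 1)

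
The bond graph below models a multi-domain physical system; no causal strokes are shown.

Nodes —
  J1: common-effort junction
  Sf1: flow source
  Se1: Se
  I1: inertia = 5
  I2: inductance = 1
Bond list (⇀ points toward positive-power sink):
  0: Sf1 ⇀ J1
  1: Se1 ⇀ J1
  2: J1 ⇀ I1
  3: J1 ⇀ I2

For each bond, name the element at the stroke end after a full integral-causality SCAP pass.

bond 0 stroke at Sf1  (Sf1 (Sf) sets flow on bond)
bond 1 stroke at J1  (source Se1 imposes e)
bond 2 stroke at I1  (J1 effort already set via bond 1)
bond 3 stroke at I2  (J1 effort already set via bond 1)

bond 0 |Sf1
bond 1 |J1
bond 2 |I1
bond 3 |I2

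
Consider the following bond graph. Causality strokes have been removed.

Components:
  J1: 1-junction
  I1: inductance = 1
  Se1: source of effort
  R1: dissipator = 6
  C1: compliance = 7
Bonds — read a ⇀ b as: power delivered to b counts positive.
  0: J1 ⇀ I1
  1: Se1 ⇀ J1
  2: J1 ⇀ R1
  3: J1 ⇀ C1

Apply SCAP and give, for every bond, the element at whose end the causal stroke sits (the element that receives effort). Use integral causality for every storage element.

b1 stroke→J1  (Se1: effort source, stroke at far end)
b0 stroke→I1  (I1 outputs flow p/I1)
b2 stroke→J1  (1-jn J1 has f-setter on 0)
b3 stroke→J1  (J1: bond 0 brought flow, rest push out)

b0 |I1
b1 |J1
b2 |J1
b3 |J1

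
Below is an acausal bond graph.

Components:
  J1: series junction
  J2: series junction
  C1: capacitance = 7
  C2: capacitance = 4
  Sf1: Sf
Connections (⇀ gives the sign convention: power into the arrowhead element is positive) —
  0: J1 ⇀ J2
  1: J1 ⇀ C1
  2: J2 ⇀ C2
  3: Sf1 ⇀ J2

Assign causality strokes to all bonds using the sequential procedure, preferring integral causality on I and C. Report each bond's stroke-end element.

bond 3 stroke at Sf1  (source Sf1 imposes f)
bond 0 stroke at J2  (J2: bond 3 brought flow, rest push out)
bond 2 stroke at J2  (J2 flow already set via bond 3)
bond 1 stroke at J1  (J1: bond 0 brought flow, rest push out)

β0 →J2
β1 →J1
β2 →J2
β3 →Sf1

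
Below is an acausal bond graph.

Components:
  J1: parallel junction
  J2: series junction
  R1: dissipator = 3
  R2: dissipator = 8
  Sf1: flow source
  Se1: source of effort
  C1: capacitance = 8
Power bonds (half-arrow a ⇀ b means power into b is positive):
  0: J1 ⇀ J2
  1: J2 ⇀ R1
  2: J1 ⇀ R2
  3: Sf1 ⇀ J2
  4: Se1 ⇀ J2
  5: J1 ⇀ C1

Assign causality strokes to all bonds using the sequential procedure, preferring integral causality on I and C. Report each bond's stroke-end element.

#0 →J2
#1 →J2
#2 →R2
#3 →Sf1
#4 →J2
#5 →J1

β3 stroke at Sf1  (Sf1 fixes flow; stroke at Sf1)
β4 stroke at J2  (Se1 fixes effort; stroke away)
β0 stroke at J2  (J2 flow already set via bond 3)
β1 stroke at J2  (J2: bond 3 brought flow, rest push out)
β5 stroke at J1  (C1 outputs effort q/C1)
β2 stroke at R2  (0-jn J1 has e-setter on 5)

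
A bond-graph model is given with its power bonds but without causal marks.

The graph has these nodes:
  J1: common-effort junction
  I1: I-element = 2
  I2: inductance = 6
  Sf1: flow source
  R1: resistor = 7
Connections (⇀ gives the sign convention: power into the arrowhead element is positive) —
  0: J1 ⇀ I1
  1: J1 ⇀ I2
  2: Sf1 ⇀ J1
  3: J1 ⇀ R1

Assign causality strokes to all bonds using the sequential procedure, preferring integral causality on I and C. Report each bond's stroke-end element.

#0 |I1
#1 |I2
#2 |Sf1
#3 |J1

bond 2 →Sf1  (Sf1 (Sf) sets flow on bond)
bond 0 →I1  (I1: I, integral causality)
bond 1 →I2  (I2 integral (f out))
bond 3 →J1  (closing 0-jn rule on J1)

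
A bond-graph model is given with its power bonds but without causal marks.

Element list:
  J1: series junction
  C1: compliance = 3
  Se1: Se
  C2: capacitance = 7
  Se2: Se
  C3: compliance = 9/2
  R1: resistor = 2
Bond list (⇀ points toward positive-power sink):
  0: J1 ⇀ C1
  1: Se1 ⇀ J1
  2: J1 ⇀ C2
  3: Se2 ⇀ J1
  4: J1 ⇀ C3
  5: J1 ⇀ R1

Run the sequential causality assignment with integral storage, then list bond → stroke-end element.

bond 0 stroke at J1
bond 1 stroke at J1
bond 2 stroke at J1
bond 3 stroke at J1
bond 4 stroke at J1
bond 5 stroke at R1

β1 stroke→J1  (Se1: effort source, stroke at far end)
β3 stroke→J1  (Se2 (Se) sets effort on bond)
β0 stroke→J1  (C1 outputs effort q/C1)
β2 stroke→J1  (C2 outputs effort q/C2)
β4 stroke→J1  (prefer integral on C3)
β5 stroke→R1  (J1: last free bond brings flow in)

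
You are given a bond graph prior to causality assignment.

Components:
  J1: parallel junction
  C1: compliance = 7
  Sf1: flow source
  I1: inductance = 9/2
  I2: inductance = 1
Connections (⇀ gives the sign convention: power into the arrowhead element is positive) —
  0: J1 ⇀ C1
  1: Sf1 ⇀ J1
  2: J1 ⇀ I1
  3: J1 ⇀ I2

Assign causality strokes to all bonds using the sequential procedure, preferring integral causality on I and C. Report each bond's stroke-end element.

#1 |Sf1  (source Sf1 imposes f)
#0 |J1  (C1 integral (e out))
#2 |I1  (J1 effort already set via bond 0)
#3 |I2  (common-e at J1 fixed by 0)

#0 →J1
#1 →Sf1
#2 →I1
#3 →I2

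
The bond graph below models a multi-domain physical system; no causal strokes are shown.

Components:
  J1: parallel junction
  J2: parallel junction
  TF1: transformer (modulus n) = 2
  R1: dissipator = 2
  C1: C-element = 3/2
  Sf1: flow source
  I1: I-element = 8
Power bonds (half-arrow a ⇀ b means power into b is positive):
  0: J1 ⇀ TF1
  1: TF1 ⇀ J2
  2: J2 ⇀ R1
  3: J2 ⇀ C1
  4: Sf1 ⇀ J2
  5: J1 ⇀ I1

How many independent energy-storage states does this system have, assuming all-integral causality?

bond 4 →Sf1  (source Sf1 imposes f)
bond 3 →J2  (C1: C, integral causality)
bond 1 →TF1  (J2 effort already set via bond 3)
bond 2 →R1  (0-jn J2 has e-setter on 3)
bond 0 →J1  (TF1 one-in-one-out from 1)
bond 5 →I1  (J1 effort already set via bond 0)

2  (C1, I1 all integral)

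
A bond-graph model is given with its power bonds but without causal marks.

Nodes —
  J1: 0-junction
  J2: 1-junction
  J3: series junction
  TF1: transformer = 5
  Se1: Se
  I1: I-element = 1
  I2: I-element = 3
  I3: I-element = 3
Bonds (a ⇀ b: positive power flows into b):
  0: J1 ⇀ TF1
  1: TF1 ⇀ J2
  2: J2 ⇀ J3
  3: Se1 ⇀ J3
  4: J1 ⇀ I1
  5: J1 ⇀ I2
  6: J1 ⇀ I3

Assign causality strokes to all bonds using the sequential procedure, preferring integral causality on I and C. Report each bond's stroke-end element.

#0 |J1
#1 |TF1
#2 |J2
#3 |J3
#4 |I1
#5 |I2
#6 |I3

b3 stroke at J3  (source Se1 imposes e)
b2 stroke at J2  (only one flow-in slot at J3)
b1 stroke at TF1  (only one flow-in slot at J2)
b0 stroke at J1  (TF1: transformer flips bond 1)
b4 stroke at I1  (J1: bond 0 brought effort, rest push out)
b5 stroke at I2  (0-jn J1 has e-setter on 0)
b6 stroke at I3  (0-jn J1 has e-setter on 0)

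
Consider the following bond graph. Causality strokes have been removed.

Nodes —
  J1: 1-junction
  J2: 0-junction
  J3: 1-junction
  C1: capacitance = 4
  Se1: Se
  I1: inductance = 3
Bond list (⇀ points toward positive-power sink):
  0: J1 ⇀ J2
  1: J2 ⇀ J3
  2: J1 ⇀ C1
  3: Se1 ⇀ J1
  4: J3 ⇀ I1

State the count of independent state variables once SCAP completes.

2  (C1, I1 all integral)

#3 stroke→J1  (Se1 fixes effort; stroke away)
#2 stroke→J1  (C1 integral (e out))
#0 stroke→J2  (only one flow-in slot at J1)
#1 stroke→J3  (J2: bond 0 brought effort, rest push out)
#4 stroke→I1  (J3: last free bond brings flow in)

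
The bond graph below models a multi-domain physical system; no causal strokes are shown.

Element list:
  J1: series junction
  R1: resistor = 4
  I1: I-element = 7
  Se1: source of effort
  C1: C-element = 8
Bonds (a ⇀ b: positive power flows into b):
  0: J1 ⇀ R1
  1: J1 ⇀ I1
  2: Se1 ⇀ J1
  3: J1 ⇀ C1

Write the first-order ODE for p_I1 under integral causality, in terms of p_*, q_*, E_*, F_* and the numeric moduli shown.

dp_I1/dt = E_Se1 - 4*p_I1/7 - q_C1/8

#2 →J1  (Se1 fixes effort; stroke away)
#1 →I1  (I1 integral (f out))
#0 →J1  (J1 flow already set via bond 1)
#3 →J1  (J1: bond 1 brought flow, rest push out)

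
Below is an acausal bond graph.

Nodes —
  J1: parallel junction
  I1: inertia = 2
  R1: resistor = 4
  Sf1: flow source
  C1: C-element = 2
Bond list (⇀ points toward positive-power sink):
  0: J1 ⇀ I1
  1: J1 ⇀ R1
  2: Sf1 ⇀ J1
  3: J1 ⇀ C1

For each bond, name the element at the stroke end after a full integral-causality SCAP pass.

#2 |Sf1  (Sf1 (Sf) sets flow on bond)
#0 |I1  (prefer integral on I1)
#3 |J1  (C1: C, integral causality)
#1 |R1  (J1 effort already set via bond 3)

#0 |I1
#1 |R1
#2 |Sf1
#3 |J1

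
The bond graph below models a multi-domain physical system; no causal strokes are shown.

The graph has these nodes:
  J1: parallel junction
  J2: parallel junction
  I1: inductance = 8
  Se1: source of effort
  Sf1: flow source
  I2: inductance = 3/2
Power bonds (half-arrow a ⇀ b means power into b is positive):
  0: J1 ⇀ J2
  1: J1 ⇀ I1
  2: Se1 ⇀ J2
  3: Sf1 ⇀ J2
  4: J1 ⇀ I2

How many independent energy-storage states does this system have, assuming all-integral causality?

2  (I1, I2 all integral)

bond 2 →J2  (Se1 fixes effort; stroke away)
bond 3 →Sf1  (source Sf1 imposes f)
bond 0 →J1  (J2: bond 2 brought effort, rest push out)
bond 1 →I1  (J1 effort already set via bond 0)
bond 4 →I2  (common-e at J1 fixed by 0)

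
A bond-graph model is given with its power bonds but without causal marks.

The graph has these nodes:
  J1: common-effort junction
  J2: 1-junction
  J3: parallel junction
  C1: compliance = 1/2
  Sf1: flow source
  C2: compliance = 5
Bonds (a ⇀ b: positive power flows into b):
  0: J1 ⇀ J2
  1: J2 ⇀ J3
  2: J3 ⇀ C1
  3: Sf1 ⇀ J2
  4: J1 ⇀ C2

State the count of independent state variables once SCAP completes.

2  (C1, C2 all integral)

b3 stroke→Sf1  (Sf1: flow source, stroke at near end)
b0 stroke→J2  (J2 flow already set via bond 3)
b1 stroke→J2  (J2 flow already set via bond 3)
b2 stroke→J3  (J3 needs exactly one e-in)
b4 stroke→J1  (only one effort-in slot at J1)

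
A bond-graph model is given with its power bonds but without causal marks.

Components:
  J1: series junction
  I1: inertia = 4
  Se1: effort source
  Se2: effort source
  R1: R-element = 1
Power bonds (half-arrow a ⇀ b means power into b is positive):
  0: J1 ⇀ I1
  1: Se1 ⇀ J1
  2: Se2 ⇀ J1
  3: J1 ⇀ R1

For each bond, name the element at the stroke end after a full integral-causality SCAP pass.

bond 0 →I1
bond 1 →J1
bond 2 →J1
bond 3 →J1

b1 →J1  (source Se1 imposes e)
b2 →J1  (Se2 fixes effort; stroke away)
b0 →I1  (I1 outputs flow p/I1)
b3 →J1  (J1: bond 0 brought flow, rest push out)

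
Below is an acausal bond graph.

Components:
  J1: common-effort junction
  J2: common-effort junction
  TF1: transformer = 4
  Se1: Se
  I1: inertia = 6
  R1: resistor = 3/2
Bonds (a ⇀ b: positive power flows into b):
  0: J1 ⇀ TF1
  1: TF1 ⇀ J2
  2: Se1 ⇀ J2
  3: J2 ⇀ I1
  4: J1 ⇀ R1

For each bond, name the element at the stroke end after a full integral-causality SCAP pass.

#2 →J2  (Se1 (Se) sets effort on bond)
#1 →TF1  (0-jn J2 has e-setter on 2)
#3 →I1  (common-e at J2 fixed by 2)
#0 →J1  (TF TF1: opposite of bond 1)
#4 →R1  (common-e at J1 fixed by 0)

b0 →J1
b1 →TF1
b2 →J2
b3 →I1
b4 →R1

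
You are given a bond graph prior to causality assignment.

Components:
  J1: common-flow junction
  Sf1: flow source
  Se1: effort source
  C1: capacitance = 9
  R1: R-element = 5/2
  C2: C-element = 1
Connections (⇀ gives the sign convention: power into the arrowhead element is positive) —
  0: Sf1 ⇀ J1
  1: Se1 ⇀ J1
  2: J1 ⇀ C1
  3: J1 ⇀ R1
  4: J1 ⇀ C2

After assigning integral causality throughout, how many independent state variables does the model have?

bond 0 stroke at Sf1  (Sf1 (Sf) sets flow on bond)
bond 1 stroke at J1  (Se1 (Se) sets effort on bond)
bond 2 stroke at J1  (common-f at J1 fixed by 0)
bond 3 stroke at J1  (common-f at J1 fixed by 0)
bond 4 stroke at J1  (J1 flow already set via bond 0)

2  (C1, C2 all integral)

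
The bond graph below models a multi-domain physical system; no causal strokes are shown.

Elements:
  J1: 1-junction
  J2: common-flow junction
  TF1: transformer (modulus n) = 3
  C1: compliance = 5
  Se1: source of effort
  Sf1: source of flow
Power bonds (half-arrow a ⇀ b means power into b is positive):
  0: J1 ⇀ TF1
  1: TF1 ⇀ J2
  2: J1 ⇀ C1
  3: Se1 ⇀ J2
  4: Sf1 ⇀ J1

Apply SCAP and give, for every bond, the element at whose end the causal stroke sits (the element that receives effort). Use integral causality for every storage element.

β0 →J1
β1 →TF1
β2 →J1
β3 →J2
β4 →Sf1

#3 stroke at J2  (Se1 (Se) sets effort on bond)
#4 stroke at Sf1  (Sf1: flow source, stroke at near end)
#0 stroke at J1  (1-jn J1 has f-setter on 4)
#2 stroke at J1  (J1 flow already set via bond 4)
#1 stroke at TF1  (J2 needs exactly one f-in)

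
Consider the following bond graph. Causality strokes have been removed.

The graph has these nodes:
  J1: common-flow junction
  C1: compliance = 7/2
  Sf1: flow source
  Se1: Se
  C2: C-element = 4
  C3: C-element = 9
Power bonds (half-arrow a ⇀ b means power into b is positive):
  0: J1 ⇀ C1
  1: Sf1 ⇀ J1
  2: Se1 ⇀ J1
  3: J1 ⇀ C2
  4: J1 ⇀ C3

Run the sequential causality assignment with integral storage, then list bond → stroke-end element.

b1 stroke at Sf1  (Sf1 (Sf) sets flow on bond)
b2 stroke at J1  (Se1: effort source, stroke at far end)
b0 stroke at J1  (1-jn J1 has f-setter on 1)
b3 stroke at J1  (J1 flow already set via bond 1)
b4 stroke at J1  (J1 flow already set via bond 1)

b0 stroke at J1
b1 stroke at Sf1
b2 stroke at J1
b3 stroke at J1
b4 stroke at J1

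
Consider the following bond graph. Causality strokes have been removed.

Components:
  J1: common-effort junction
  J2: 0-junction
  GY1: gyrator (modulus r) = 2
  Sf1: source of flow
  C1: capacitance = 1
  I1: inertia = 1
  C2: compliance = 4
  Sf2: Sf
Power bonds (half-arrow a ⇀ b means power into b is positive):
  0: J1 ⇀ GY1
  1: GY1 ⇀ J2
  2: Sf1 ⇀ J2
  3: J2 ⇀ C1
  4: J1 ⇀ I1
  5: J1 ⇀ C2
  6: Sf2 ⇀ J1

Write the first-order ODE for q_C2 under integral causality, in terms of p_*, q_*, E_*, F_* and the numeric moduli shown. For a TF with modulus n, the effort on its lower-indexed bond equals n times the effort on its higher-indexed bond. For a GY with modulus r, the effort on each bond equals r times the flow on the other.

bond 2 stroke at Sf1  (Sf1: flow source, stroke at near end)
bond 6 stroke at Sf2  (source Sf2 imposes f)
bond 3 stroke at J2  (C1: C, integral causality)
bond 1 stroke at GY1  (0-jn J2 has e-setter on 3)
bond 0 stroke at GY1  (GY GY1: same side as bond 1)
bond 4 stroke at I1  (I1: I, integral causality)
bond 5 stroke at J1  (closing 0-jn rule on J1)

dq_C2/dt = F_Sf2 - p_I1 - q_C1/2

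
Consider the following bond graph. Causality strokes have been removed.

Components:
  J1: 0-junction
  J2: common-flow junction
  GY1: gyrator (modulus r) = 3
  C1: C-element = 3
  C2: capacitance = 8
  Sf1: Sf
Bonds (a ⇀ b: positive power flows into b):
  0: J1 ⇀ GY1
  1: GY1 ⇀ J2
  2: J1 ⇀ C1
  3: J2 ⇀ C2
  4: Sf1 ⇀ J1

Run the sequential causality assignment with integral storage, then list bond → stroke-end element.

β0 |GY1
β1 |GY1
β2 |J1
β3 |J2
β4 |Sf1

b4 →Sf1  (Sf1 fixes flow; stroke at Sf1)
b2 →J1  (C1 outputs effort q/C1)
b0 →GY1  (J1 effort already set via bond 2)
b1 →GY1  (GY GY1: same side as bond 0)
b3 →J2  (1-jn J2 has f-setter on 1)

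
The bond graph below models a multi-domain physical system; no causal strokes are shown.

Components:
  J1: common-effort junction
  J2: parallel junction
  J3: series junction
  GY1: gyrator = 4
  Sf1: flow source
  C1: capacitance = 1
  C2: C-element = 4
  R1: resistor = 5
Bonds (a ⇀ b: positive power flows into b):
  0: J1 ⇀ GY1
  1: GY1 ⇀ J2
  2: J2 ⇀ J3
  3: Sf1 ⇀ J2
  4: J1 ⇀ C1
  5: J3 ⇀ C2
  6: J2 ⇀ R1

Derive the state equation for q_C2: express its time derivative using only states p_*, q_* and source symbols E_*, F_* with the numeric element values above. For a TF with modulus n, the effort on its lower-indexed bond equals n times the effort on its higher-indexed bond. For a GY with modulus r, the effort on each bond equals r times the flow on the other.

b3 stroke→Sf1  (source Sf1 imposes f)
b4 stroke→J1  (prefer integral on C1)
b0 stroke→GY1  (J1 effort already set via bond 4)
b1 stroke→GY1  (GY1 both-in/both-out from 0)
b5 stroke→J3  (C2 outputs effort q/C2)
b2 stroke→J2  (closing 1-jn rule on J3)
b6 stroke→R1  (0-jn J2 has e-setter on 2)

dq_C2/dt = F_Sf1 + q_C1/4 - q_C2/20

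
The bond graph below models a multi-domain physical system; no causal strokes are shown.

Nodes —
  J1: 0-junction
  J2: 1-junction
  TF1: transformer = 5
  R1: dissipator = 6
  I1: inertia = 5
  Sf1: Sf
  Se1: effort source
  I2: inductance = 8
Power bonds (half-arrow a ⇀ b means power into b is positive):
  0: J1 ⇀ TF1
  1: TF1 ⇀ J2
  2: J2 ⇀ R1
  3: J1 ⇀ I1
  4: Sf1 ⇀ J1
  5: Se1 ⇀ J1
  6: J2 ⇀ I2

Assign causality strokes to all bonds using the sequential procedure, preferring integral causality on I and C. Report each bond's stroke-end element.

bond 0 stroke→TF1
bond 1 stroke→J2
bond 2 stroke→J2
bond 3 stroke→I1
bond 4 stroke→Sf1
bond 5 stroke→J1
bond 6 stroke→I2

b4 stroke→Sf1  (Sf1: flow source, stroke at near end)
b5 stroke→J1  (Se1 (Se) sets effort on bond)
b0 stroke→TF1  (J1 effort already set via bond 5)
b3 stroke→I1  (J1 effort already set via bond 5)
b1 stroke→J2  (TF1: transformer flips bond 0)
b6 stroke→I2  (I2 integral (f out))
b2 stroke→J2  (1-jn J2 has f-setter on 6)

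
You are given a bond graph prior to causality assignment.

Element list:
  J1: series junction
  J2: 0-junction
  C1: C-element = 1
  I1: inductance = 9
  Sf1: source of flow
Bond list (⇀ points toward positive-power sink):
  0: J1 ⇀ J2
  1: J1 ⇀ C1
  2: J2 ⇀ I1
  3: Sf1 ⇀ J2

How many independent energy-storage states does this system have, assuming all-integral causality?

bond 3 →Sf1  (Sf1 (Sf) sets flow on bond)
bond 1 →J1  (prefer integral on C1)
bond 0 →J2  (J1: last free bond brings flow in)
bond 2 →I1  (J2: bond 0 brought effort, rest push out)

2  (C1, I1 all integral)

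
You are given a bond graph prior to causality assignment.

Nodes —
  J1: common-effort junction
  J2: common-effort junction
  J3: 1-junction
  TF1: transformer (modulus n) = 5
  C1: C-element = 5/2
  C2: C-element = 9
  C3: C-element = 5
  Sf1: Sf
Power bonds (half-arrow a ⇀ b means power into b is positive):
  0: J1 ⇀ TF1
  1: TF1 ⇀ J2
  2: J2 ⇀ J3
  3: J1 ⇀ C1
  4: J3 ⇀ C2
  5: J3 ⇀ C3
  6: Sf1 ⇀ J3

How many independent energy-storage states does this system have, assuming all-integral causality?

b6 |Sf1  (Sf1 (Sf) sets flow on bond)
b2 |J3  (J3: bond 6 brought flow, rest push out)
b4 |J3  (1-jn J3 has f-setter on 6)
b5 |J3  (J3 flow already set via bond 6)
b1 |J2  (closing 0-jn rule on J2)
b0 |TF1  (through TF1, causality passes straight; one stroke at TF1)
b3 |J1  (only one effort-in slot at J1)

3  (C1, C2, C3 all integral)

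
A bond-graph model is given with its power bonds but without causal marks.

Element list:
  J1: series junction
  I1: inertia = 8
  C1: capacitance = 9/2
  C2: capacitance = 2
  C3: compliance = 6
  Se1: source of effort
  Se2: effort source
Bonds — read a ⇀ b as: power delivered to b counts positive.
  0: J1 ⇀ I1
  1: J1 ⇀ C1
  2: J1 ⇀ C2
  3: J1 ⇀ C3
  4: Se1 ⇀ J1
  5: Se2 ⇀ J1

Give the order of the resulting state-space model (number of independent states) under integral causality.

4  (C1, C2, C3, I1 all integral)

b4 |J1  (Se1: effort source, stroke at far end)
b5 |J1  (Se2 (Se) sets effort on bond)
b0 |I1  (I1 integral (f out))
b1 |J1  (common-f at J1 fixed by 0)
b2 |J1  (J1: bond 0 brought flow, rest push out)
b3 |J1  (common-f at J1 fixed by 0)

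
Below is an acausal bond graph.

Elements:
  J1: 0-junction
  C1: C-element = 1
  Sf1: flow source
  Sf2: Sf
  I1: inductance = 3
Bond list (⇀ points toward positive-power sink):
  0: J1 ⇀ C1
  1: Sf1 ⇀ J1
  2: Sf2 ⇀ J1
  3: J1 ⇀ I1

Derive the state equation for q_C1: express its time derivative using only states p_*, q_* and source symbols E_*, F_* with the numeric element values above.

#1 stroke at Sf1  (source Sf1 imposes f)
#2 stroke at Sf2  (Sf2 fixes flow; stroke at Sf2)
#0 stroke at J1  (C1 integral (e out))
#3 stroke at I1  (J1 effort already set via bond 0)

dq_C1/dt = F_Sf1 + F_Sf2 - p_I1/3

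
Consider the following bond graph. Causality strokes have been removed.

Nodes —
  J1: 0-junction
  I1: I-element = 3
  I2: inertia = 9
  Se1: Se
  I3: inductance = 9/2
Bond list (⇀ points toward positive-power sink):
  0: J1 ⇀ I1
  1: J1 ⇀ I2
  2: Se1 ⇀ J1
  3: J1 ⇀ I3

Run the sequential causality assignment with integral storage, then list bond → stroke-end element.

#2 stroke→J1  (Se1 (Se) sets effort on bond)
#0 stroke→I1  (J1 effort already set via bond 2)
#1 stroke→I2  (J1 effort already set via bond 2)
#3 stroke→I3  (J1 effort already set via bond 2)

#0 |I1
#1 |I2
#2 |J1
#3 |I3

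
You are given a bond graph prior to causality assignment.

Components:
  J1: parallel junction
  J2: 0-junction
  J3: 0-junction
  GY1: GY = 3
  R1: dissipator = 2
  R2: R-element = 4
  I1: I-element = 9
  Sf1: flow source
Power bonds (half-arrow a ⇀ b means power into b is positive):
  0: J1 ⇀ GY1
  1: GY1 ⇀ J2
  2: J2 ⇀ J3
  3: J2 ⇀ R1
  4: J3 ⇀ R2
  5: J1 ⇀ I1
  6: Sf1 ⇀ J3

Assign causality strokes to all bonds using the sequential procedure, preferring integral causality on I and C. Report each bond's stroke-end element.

#0 →J1
#1 →J2
#2 →J3
#3 →R1
#4 →R2
#5 →I1
#6 →Sf1

β6 stroke at Sf1  (Sf1 fixes flow; stroke at Sf1)
β5 stroke at I1  (I1: I, integral causality)
β0 stroke at J1  (only one effort-in slot at J1)
β1 stroke at J2  (GY GY1: same side as bond 0)
β2 stroke at J3  (common-e at J2 fixed by 1)
β3 stroke at R1  (J2 effort already set via bond 1)
β4 stroke at R2  (0-jn J3 has e-setter on 2)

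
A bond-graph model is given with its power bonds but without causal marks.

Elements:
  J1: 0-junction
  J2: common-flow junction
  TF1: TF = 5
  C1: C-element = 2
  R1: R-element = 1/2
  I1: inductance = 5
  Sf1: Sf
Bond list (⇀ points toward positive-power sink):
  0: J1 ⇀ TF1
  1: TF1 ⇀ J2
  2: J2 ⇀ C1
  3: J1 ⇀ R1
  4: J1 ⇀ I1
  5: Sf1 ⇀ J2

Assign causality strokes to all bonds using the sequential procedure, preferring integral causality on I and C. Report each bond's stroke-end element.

#5 |Sf1  (Sf1 (Sf) sets flow on bond)
#1 |J2  (J2 flow already set via bond 5)
#2 |J2  (J2: bond 5 brought flow, rest push out)
#0 |TF1  (TF1: transformer flips bond 1)
#4 |I1  (I1: I, integral causality)
#3 |J1  (J1: last free bond brings effort in)

b0 stroke→TF1
b1 stroke→J2
b2 stroke→J2
b3 stroke→J1
b4 stroke→I1
b5 stroke→Sf1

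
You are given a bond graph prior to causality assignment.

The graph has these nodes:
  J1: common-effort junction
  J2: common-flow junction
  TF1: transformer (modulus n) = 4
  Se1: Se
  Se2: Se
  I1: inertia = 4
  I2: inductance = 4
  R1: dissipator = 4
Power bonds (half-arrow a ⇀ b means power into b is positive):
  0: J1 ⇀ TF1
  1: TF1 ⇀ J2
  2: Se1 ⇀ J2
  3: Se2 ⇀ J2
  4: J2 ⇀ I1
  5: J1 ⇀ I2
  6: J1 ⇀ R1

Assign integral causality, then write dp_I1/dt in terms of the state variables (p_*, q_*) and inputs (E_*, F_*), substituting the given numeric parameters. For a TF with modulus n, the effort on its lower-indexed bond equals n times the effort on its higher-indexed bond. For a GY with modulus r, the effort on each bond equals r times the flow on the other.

dp_I1/dt = E_Se1 + E_Se2 - p_I1/16 - p_I2/4

#2 |J2  (Se1 (Se) sets effort on bond)
#3 |J2  (Se2: effort source, stroke at far end)
#4 |I1  (I1: I, integral causality)
#1 |J2  (J2 flow already set via bond 4)
#0 |TF1  (through TF1, causality passes straight; one stroke at TF1)
#5 |I2  (I2 integral (f out))
#6 |J1  (J1 needs exactly one e-in)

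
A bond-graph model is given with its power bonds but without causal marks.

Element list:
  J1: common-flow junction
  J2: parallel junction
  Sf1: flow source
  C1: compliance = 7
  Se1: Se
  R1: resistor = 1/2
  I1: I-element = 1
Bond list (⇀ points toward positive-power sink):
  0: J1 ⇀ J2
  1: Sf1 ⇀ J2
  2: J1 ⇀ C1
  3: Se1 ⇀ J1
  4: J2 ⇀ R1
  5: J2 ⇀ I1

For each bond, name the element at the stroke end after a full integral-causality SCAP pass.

b0 stroke at J2
b1 stroke at Sf1
b2 stroke at J1
b3 stroke at J1
b4 stroke at R1
b5 stroke at I1

bond 1 stroke→Sf1  (Sf1 (Sf) sets flow on bond)
bond 3 stroke→J1  (Se1 fixes effort; stroke away)
bond 2 stroke→J1  (C1 integral (e out))
bond 0 stroke→J2  (J1 needs exactly one f-in)
bond 4 stroke→R1  (0-jn J2 has e-setter on 0)
bond 5 stroke→I1  (J2 effort already set via bond 0)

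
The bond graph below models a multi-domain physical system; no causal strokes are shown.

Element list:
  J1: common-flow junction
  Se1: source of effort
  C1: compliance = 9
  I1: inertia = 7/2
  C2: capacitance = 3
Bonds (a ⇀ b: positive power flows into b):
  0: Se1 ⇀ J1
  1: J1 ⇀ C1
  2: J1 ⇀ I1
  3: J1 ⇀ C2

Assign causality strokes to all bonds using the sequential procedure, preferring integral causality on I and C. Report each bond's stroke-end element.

bond 0 |J1  (source Se1 imposes e)
bond 1 |J1  (C1: C, integral causality)
bond 2 |I1  (I1 integral (f out))
bond 3 |J1  (common-f at J1 fixed by 2)

bond 0 |J1
bond 1 |J1
bond 2 |I1
bond 3 |J1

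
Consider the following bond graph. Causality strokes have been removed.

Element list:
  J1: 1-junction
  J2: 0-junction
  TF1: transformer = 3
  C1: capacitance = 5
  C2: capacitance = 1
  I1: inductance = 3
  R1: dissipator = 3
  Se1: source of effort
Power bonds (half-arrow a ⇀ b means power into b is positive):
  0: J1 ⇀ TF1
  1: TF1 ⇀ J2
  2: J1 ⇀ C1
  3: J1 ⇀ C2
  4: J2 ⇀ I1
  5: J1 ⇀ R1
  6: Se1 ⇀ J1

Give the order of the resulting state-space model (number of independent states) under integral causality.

β6 |J1  (source Se1 imposes e)
β2 |J1  (C1 integral (e out))
β3 |J1  (C2 outputs effort q/C2)
β4 |I1  (I1 integral (f out))
β1 |J2  (only one effort-in slot at J2)
β0 |TF1  (TF1: transformer flips bond 1)
β5 |J1  (J1: bond 0 brought flow, rest push out)

3  (C1, C2, I1 all integral)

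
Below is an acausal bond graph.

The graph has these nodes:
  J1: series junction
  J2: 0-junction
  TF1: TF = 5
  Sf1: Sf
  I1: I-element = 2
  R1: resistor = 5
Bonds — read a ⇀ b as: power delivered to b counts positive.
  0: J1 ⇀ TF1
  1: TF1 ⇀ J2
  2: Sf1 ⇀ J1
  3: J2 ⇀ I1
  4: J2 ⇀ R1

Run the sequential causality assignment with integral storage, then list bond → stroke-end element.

bond 2 stroke at Sf1  (Sf1 fixes flow; stroke at Sf1)
bond 0 stroke at J1  (common-f at J1 fixed by 2)
bond 1 stroke at TF1  (TF1: transformer flips bond 0)
bond 3 stroke at I1  (prefer integral on I1)
bond 4 stroke at J2  (J2: last free bond brings effort in)

β0 →J1
β1 →TF1
β2 →Sf1
β3 →I1
β4 →J2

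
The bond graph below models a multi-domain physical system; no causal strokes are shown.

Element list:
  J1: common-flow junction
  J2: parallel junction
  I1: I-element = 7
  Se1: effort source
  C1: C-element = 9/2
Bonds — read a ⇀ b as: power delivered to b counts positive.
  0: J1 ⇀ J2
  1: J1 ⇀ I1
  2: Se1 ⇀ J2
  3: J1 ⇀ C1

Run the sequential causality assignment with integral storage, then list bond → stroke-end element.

β0 stroke at J1
β1 stroke at I1
β2 stroke at J2
β3 stroke at J1

bond 2 stroke→J2  (Se1: effort source, stroke at far end)
bond 0 stroke→J1  (0-jn J2 has e-setter on 2)
bond 1 stroke→I1  (I1 integral (f out))
bond 3 stroke→J1  (J1 flow already set via bond 1)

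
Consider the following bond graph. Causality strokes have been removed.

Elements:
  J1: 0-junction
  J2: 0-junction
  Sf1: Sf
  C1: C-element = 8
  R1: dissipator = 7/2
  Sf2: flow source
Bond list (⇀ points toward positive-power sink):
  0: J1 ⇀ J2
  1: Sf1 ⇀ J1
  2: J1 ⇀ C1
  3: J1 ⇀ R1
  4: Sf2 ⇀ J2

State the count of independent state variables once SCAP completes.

bond 1 →Sf1  (Sf1 fixes flow; stroke at Sf1)
bond 4 →Sf2  (Sf2 fixes flow; stroke at Sf2)
bond 0 →J2  (J2 needs exactly one e-in)
bond 2 →J1  (C1 integral (e out))
bond 3 →R1  (common-e at J1 fixed by 2)

1  (C1 all integral)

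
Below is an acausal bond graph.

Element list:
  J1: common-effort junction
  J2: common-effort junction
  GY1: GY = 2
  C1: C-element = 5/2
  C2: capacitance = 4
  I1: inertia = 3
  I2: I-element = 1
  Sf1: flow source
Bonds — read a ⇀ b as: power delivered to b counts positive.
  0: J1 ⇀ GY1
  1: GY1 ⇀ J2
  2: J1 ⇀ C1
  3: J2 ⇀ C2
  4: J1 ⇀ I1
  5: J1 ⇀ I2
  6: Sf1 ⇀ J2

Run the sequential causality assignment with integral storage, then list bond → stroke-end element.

β6 stroke at Sf1  (Sf1: flow source, stroke at near end)
β2 stroke at J1  (prefer integral on C1)
β0 stroke at GY1  (J1 effort already set via bond 2)
β4 stroke at I1  (common-e at J1 fixed by 2)
β5 stroke at I2  (J1: bond 2 brought effort, rest push out)
β1 stroke at GY1  (GY1 both-in/both-out from 0)
β3 stroke at J2  (J2 needs exactly one e-in)

β0 |GY1
β1 |GY1
β2 |J1
β3 |J2
β4 |I1
β5 |I2
β6 |Sf1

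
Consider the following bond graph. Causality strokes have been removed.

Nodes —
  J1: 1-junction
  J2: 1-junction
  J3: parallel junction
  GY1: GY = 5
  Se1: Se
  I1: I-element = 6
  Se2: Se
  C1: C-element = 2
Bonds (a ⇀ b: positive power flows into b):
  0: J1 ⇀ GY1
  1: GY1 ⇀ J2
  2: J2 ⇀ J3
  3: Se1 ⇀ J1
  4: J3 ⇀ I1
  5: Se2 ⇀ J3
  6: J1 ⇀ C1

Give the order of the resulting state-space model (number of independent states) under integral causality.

β3 stroke at J1  (Se1 fixes effort; stroke away)
β5 stroke at J3  (source Se2 imposes e)
β2 stroke at J2  (J3: bond 5 brought effort, rest push out)
β4 stroke at I1  (J3 effort already set via bond 5)
β1 stroke at GY1  (closing 1-jn rule on J2)
β0 stroke at GY1  (GY GY1: same side as bond 1)
β6 stroke at J1  (1-jn J1 has f-setter on 0)

2  (C1, I1 all integral)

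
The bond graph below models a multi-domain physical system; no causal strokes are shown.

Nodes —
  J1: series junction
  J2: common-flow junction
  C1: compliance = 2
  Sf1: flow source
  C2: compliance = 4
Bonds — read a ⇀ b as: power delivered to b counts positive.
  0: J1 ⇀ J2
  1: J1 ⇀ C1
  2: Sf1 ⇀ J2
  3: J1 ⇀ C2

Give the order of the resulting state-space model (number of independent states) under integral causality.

2  (C1, C2 all integral)

#2 →Sf1  (Sf1 (Sf) sets flow on bond)
#0 →J2  (J2 flow already set via bond 2)
#1 →J1  (J1: bond 0 brought flow, rest push out)
#3 →J1  (1-jn J1 has f-setter on 0)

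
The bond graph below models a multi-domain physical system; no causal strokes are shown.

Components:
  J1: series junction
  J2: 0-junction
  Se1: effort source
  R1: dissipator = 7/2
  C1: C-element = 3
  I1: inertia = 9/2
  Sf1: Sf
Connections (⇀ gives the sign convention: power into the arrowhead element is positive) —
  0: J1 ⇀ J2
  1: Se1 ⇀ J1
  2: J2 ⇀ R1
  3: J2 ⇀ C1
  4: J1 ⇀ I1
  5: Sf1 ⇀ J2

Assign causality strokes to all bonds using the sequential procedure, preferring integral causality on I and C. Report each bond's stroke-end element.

β0 |J1
β1 |J1
β2 |R1
β3 |J2
β4 |I1
β5 |Sf1

β1 →J1  (source Se1 imposes e)
β5 →Sf1  (Sf1 fixes flow; stroke at Sf1)
β3 →J2  (prefer integral on C1)
β0 →J1  (J2: bond 3 brought effort, rest push out)
β2 →R1  (0-jn J2 has e-setter on 3)
β4 →I1  (J1: last free bond brings flow in)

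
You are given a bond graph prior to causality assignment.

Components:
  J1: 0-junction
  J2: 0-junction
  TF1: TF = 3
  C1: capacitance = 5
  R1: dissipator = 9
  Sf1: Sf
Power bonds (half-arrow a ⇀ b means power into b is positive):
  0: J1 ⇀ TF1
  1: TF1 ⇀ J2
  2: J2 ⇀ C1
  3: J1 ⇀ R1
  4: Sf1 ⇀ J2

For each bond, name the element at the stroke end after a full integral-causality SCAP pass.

b0 |J1
b1 |TF1
b2 |J2
b3 |R1
b4 |Sf1

β4 stroke at Sf1  (Sf1 (Sf) sets flow on bond)
β2 stroke at J2  (prefer integral on C1)
β1 stroke at TF1  (common-e at J2 fixed by 2)
β0 stroke at J1  (TF1: transformer flips bond 1)
β3 stroke at R1  (J1: bond 0 brought effort, rest push out)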